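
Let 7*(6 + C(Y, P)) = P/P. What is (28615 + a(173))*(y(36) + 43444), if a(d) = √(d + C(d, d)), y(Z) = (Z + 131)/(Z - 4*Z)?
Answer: 134255427775/108 + 670255*√910/36 ≈ 1.2437e+9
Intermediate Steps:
y(Z) = -(131 + Z)/(3*Z) (y(Z) = (131 + Z)/((-3*Z)) = (131 + Z)*(-1/(3*Z)) = -(131 + Z)/(3*Z))
C(Y, P) = -41/7 (C(Y, P) = -6 + (P/P)/7 = -6 + (⅐)*1 = -6 + ⅐ = -41/7)
a(d) = √(-41/7 + d) (a(d) = √(d - 41/7) = √(-41/7 + d))
(28615 + a(173))*(y(36) + 43444) = (28615 + √(-287 + 49*173)/7)*((⅓)*(-131 - 1*36)/36 + 43444) = (28615 + √(-287 + 8477)/7)*((⅓)*(1/36)*(-131 - 36) + 43444) = (28615 + √8190/7)*((⅓)*(1/36)*(-167) + 43444) = (28615 + (3*√910)/7)*(-167/108 + 43444) = (28615 + 3*√910/7)*(4691785/108) = 134255427775/108 + 670255*√910/36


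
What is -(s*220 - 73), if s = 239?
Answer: -52507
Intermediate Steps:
-(s*220 - 73) = -(239*220 - 73) = -(52580 - 73) = -1*52507 = -52507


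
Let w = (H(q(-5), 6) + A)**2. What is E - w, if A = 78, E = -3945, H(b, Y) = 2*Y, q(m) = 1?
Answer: -12045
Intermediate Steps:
w = 8100 (w = (2*6 + 78)**2 = (12 + 78)**2 = 90**2 = 8100)
E - w = -3945 - 1*8100 = -3945 - 8100 = -12045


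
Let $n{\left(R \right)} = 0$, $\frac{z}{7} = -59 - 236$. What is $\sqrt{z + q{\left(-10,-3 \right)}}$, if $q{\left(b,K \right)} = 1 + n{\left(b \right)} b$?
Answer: $4 i \sqrt{129} \approx 45.431 i$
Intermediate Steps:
$z = -2065$ ($z = 7 \left(-59 - 236\right) = 7 \left(-295\right) = -2065$)
$q{\left(b,K \right)} = 1$ ($q{\left(b,K \right)} = 1 + 0 b = 1 + 0 = 1$)
$\sqrt{z + q{\left(-10,-3 \right)}} = \sqrt{-2065 + 1} = \sqrt{-2064} = 4 i \sqrt{129}$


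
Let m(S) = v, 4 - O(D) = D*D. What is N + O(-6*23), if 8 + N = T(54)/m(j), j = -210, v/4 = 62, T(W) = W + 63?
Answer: -4723787/248 ≈ -19048.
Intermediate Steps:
T(W) = 63 + W
v = 248 (v = 4*62 = 248)
O(D) = 4 - D² (O(D) = 4 - D*D = 4 - D²)
m(S) = 248
N = -1867/248 (N = -8 + (63 + 54)/248 = -8 + 117*(1/248) = -8 + 117/248 = -1867/248 ≈ -7.5282)
N + O(-6*23) = -1867/248 + (4 - (-6*23)²) = -1867/248 + (4 - 1*(-138)²) = -1867/248 + (4 - 1*19044) = -1867/248 + (4 - 19044) = -1867/248 - 19040 = -4723787/248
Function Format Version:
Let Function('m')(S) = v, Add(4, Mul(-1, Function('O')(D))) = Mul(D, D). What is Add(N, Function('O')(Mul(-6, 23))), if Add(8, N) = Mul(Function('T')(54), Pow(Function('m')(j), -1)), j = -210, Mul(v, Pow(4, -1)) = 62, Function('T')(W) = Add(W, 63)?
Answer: Rational(-4723787, 248) ≈ -19048.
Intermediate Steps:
Function('T')(W) = Add(63, W)
v = 248 (v = Mul(4, 62) = 248)
Function('O')(D) = Add(4, Mul(-1, Pow(D, 2))) (Function('O')(D) = Add(4, Mul(-1, Mul(D, D))) = Add(4, Mul(-1, Pow(D, 2))))
Function('m')(S) = 248
N = Rational(-1867, 248) (N = Add(-8, Mul(Add(63, 54), Pow(248, -1))) = Add(-8, Mul(117, Rational(1, 248))) = Add(-8, Rational(117, 248)) = Rational(-1867, 248) ≈ -7.5282)
Add(N, Function('O')(Mul(-6, 23))) = Add(Rational(-1867, 248), Add(4, Mul(-1, Pow(Mul(-6, 23), 2)))) = Add(Rational(-1867, 248), Add(4, Mul(-1, Pow(-138, 2)))) = Add(Rational(-1867, 248), Add(4, Mul(-1, 19044))) = Add(Rational(-1867, 248), Add(4, -19044)) = Add(Rational(-1867, 248), -19040) = Rational(-4723787, 248)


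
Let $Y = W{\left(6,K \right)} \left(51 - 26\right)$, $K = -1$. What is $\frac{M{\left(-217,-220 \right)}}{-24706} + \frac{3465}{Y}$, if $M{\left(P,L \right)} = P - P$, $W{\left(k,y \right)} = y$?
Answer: $- \frac{693}{5} \approx -138.6$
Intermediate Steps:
$M{\left(P,L \right)} = 0$
$Y = -25$ ($Y = - (51 - 26) = \left(-1\right) 25 = -25$)
$\frac{M{\left(-217,-220 \right)}}{-24706} + \frac{3465}{Y} = \frac{0}{-24706} + \frac{3465}{-25} = 0 \left(- \frac{1}{24706}\right) + 3465 \left(- \frac{1}{25}\right) = 0 - \frac{693}{5} = - \frac{693}{5}$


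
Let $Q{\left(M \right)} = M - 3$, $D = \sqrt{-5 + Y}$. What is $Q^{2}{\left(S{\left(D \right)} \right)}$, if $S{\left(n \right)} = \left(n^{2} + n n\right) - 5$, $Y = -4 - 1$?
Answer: $784$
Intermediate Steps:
$Y = -5$ ($Y = -4 - 1 = -5$)
$D = i \sqrt{10}$ ($D = \sqrt{-5 - 5} = \sqrt{-10} = i \sqrt{10} \approx 3.1623 i$)
$S{\left(n \right)} = -5 + 2 n^{2}$ ($S{\left(n \right)} = \left(n^{2} + n^{2}\right) - 5 = 2 n^{2} - 5 = -5 + 2 n^{2}$)
$Q{\left(M \right)} = -3 + M$
$Q^{2}{\left(S{\left(D \right)} \right)} = \left(-3 + \left(-5 + 2 \left(i \sqrt{10}\right)^{2}\right)\right)^{2} = \left(-3 + \left(-5 + 2 \left(-10\right)\right)\right)^{2} = \left(-3 - 25\right)^{2} = \left(-28\right)^{2} = 784$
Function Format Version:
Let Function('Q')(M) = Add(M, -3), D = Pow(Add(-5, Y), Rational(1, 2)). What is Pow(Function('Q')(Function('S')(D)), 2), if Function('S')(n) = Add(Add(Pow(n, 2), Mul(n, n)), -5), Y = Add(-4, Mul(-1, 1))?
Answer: 784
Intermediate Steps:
Y = -5 (Y = Add(-4, -1) = -5)
D = Mul(I, Pow(10, Rational(1, 2))) (D = Pow(Add(-5, -5), Rational(1, 2)) = Pow(-10, Rational(1, 2)) = Mul(I, Pow(10, Rational(1, 2))) ≈ Mul(3.1623, I))
Function('S')(n) = Add(-5, Mul(2, Pow(n, 2))) (Function('S')(n) = Add(Add(Pow(n, 2), Pow(n, 2)), -5) = Add(Mul(2, Pow(n, 2)), -5) = Add(-5, Mul(2, Pow(n, 2))))
Function('Q')(M) = Add(-3, M)
Pow(Function('Q')(Function('S')(D)), 2) = Pow(Add(-3, Add(-5, Mul(2, Pow(Mul(I, Pow(10, Rational(1, 2))), 2)))), 2) = Pow(Add(-3, Add(-5, Mul(2, -10))), 2) = Pow(Add(-3, Add(-5, -20)), 2) = Pow(Add(-3, -25), 2) = Pow(-28, 2) = 784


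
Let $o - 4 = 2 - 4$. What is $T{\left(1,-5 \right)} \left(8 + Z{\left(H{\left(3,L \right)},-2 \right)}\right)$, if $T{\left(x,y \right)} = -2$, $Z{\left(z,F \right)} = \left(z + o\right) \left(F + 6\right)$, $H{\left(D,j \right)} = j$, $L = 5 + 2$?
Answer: $-88$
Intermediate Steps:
$L = 7$
$o = 2$ ($o = 4 + \left(2 - 4\right) = 4 - 2 = 2$)
$Z{\left(z,F \right)} = \left(2 + z\right) \left(6 + F\right)$ ($Z{\left(z,F \right)} = \left(z + 2\right) \left(F + 6\right) = \left(2 + z\right) \left(6 + F\right)$)
$T{\left(1,-5 \right)} \left(8 + Z{\left(H{\left(3,L \right)},-2 \right)}\right) = - 2 \left(8 + \left(12 + 2 \left(-2\right) + 6 \cdot 7 - 14\right)\right) = - 2 \left(8 + \left(12 - 4 + 42 - 14\right)\right) = - 2 \left(8 + 36\right) = \left(-2\right) 44 = -88$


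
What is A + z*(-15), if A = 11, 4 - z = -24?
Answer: -409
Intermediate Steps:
z = 28 (z = 4 - 1*(-24) = 4 + 24 = 28)
A + z*(-15) = 11 + 28*(-15) = 11 - 420 = -409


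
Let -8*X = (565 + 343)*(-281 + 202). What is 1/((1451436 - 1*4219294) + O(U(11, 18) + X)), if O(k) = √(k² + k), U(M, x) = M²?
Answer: -11071432/30643821265681 - 10*√13214679/30643821265681 ≈ -3.6248e-7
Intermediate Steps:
X = 17933/2 (X = -(565 + 343)*(-281 + 202)/8 = -227*(-79)/2 = -⅛*(-71732) = 17933/2 ≈ 8966.5)
O(k) = √(k + k²)
1/((1451436 - 1*4219294) + O(U(11, 18) + X)) = 1/((1451436 - 1*4219294) + √((11² + 17933/2)*(1 + (11² + 17933/2)))) = 1/((1451436 - 4219294) + √((121 + 17933/2)*(1 + (121 + 17933/2)))) = 1/(-2767858 + √(18175*(1 + 18175/2)/2)) = 1/(-2767858 + √((18175/2)*(18177/2))) = 1/(-2767858 + √(330366975/4)) = 1/(-2767858 + 5*√13214679/2)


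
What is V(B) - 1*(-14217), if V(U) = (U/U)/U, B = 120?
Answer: 1706041/120 ≈ 14217.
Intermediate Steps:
V(U) = 1/U
V(B) - 1*(-14217) = 1/120 - 1*(-14217) = 1/120 + 14217 = 1706041/120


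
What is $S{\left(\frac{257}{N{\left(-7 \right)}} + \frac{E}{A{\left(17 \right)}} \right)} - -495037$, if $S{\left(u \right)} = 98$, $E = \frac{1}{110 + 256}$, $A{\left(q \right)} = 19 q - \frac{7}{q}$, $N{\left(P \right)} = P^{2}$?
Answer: $495135$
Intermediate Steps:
$A{\left(q \right)} = - \frac{7}{q} + 19 q$
$E = \frac{1}{366} \approx 0.0027322$
$S{\left(\frac{257}{N{\left(-7 \right)}} + \frac{E}{A{\left(17 \right)}} \right)} - -495037 = 98 - -495037 = 98 + 495037 = 495135$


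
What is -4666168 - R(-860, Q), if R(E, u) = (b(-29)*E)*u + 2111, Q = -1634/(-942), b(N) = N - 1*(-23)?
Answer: -734325043/157 ≈ -4.6772e+6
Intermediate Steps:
b(N) = 23 + N (b(N) = N + 23 = 23 + N)
Q = 817/471 (Q = -1634*(-1/942) = 817/471 ≈ 1.7346)
R(E, u) = 2111 - 6*E*u (R(E, u) = ((23 - 29)*E)*u + 2111 = (-6*E)*u + 2111 = -6*E*u + 2111 = 2111 - 6*E*u)
-4666168 - R(-860, Q) = -4666168 - (2111 - 6*(-860)*817/471) = -4666168 - (2111 + 1405240/157) = -4666168 - 1*1736667/157 = -4666168 - 1736667/157 = -734325043/157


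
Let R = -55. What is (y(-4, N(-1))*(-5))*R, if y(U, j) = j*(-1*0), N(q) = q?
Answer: 0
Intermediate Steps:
y(U, j) = 0 (y(U, j) = j*0 = 0)
(y(-4, N(-1))*(-5))*R = (0*(-5))*(-55) = 0*(-55) = 0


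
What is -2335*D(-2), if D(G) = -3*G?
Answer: -14010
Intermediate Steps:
D(G) = -3*G
-2335*D(-2) = -(-7005)*(-2) = -2335*6 = -14010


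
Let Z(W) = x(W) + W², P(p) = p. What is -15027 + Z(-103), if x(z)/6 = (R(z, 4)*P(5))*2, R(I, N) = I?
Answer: -10598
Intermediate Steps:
x(z) = 60*z (x(z) = 6*((z*5)*2) = 6*((5*z)*2) = 6*(10*z) = 60*z)
Z(W) = W² + 60*W (Z(W) = 60*W + W² = W² + 60*W)
-15027 + Z(-103) = -15027 - 103*(60 - 103) = -15027 - 103*(-43) = -15027 + 4429 = -10598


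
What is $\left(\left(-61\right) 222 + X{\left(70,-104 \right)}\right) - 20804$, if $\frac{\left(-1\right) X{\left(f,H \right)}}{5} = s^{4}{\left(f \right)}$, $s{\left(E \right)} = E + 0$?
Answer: $-120084346$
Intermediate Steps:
$s{\left(E \right)} = E$
$X{\left(f,H \right)} = - 5 f^{4}$
$\left(\left(-61\right) 222 + X{\left(70,-104 \right)}\right) - 20804 = \left(\left(-61\right) 222 - 5 \cdot 70^{4}\right) - 20804 = \left(-13542 - 120050000\right) - 20804 = -120063542 - 20804 = -120084346$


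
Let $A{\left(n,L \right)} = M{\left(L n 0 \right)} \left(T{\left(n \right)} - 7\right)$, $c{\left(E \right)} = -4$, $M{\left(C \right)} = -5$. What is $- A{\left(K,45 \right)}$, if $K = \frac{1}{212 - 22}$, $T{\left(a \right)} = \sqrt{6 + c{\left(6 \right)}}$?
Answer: $-35 + 5 \sqrt{2} \approx -27.929$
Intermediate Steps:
$T{\left(a \right)} = \sqrt{2}$ ($T{\left(a \right)} = \sqrt{6 - 4} = \sqrt{2}$)
$K = \frac{1}{190} \approx 0.0052632$
$A{\left(n,L \right)} = 35 - 5 \sqrt{2}$ ($A{\left(n,L \right)} = - 5 \left(\sqrt{2} - 7\right) = - 5 \left(-7 + \sqrt{2}\right) = 35 - 5 \sqrt{2}$)
$- A{\left(K,45 \right)} = - (35 - 5 \sqrt{2}) = -35 + 5 \sqrt{2}$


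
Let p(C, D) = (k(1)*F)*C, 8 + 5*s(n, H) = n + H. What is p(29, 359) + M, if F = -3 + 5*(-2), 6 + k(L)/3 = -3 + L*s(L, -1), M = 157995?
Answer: 849918/5 ≈ 1.6998e+5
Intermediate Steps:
s(n, H) = -8/5 + H/5 + n/5 (s(n, H) = -8/5 + (n + H)/5 = -8/5 + (H + n)/5 = -8/5 + (H/5 + n/5) = -8/5 + H/5 + n/5)
k(L) = -27 + 3*L*(-9/5 + L/5) (k(L) = -18 + 3*(-3 + L*(-8/5 + (1/5)*(-1) + L/5)) = -18 + 3*(-3 + L*(-8/5 - 1/5 + L/5)) = -18 + 3*(-3 + L*(-9/5 + L/5)) = -18 + (-9 + 3*L*(-9/5 + L/5)) = -27 + 3*L*(-9/5 + L/5))
F = -13 (F = -3 - 10 = -13)
p(C, D) = 2067*C/5 (p(C, D) = ((-27 + (3/5)*1*(-9 + 1))*(-13))*C = ((-27 + (3/5)*1*(-8))*(-13))*C = ((-27 - 24/5)*(-13))*C = (-159/5*(-13))*C = 2067*C/5)
p(29, 359) + M = (2067/5)*29 + 157995 = 59943/5 + 157995 = 849918/5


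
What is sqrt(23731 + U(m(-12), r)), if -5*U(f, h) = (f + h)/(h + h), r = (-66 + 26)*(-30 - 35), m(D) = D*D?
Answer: sqrt(10026302910)/650 ≈ 154.05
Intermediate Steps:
m(D) = D**2
r = 2600 (r = -40*(-65) = 2600)
U(f, h) = -(f + h)/(10*h) (U(f, h) = -(f + h)/(5*(h + h)) = -(f + h)/(5*(2*h)) = -(f + h)*1/(2*h)/5 = -(f + h)/(10*h))
sqrt(23731 + U(m(-12), r)) = sqrt(23731 + (1/10)*(-1*(-12)**2 - 1*2600)/2600) = sqrt(23731 + (1/10)*(1/2600)*(-1*144 - 2600)) = sqrt(23731 + (1/10)*(1/2600)*(-144 - 2600)) = sqrt(23731 + (1/10)*(1/2600)*(-2744)) = sqrt(23731 - 343/3250) = sqrt(77125407/3250) = sqrt(10026302910)/650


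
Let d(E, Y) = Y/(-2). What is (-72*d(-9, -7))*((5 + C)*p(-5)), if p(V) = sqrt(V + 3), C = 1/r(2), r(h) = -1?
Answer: -1008*I*sqrt(2) ≈ -1425.5*I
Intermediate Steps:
d(E, Y) = -Y/2 (d(E, Y) = Y*(-1/2) = -Y/2)
C = -1 (C = 1/(-1) = -1)
p(V) = sqrt(3 + V)
(-72*d(-9, -7))*((5 + C)*p(-5)) = (-(-36)*(-7))*((5 - 1)*sqrt(3 - 5)) = (-72*7/2)*(4*sqrt(-2)) = -1008*I*sqrt(2)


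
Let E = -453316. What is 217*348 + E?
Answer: -377800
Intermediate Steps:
217*348 + E = 217*348 - 453316 = 75516 - 453316 = -377800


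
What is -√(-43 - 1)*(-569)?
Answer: 1138*I*√11 ≈ 3774.3*I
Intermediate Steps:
-√(-43 - 1)*(-569) = -√(-44)*(-569) = -2*I*√11*(-569) = 1138*I*√11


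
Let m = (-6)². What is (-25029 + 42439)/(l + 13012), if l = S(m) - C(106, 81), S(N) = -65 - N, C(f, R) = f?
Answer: 3482/2561 ≈ 1.3596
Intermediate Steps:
m = 36
l = -207 (l = (-65 - 1*36) - 1*106 = (-65 - 36) - 106 = -101 - 106 = -207)
(-25029 + 42439)/(l + 13012) = (-25029 + 42439)/(-207 + 13012) = 17410/12805 = 17410*(1/12805) = 3482/2561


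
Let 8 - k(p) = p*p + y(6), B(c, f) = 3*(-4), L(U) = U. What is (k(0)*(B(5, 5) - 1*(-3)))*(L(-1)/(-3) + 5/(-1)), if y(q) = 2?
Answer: 252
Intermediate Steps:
B(c, f) = -12
k(p) = 6 - p**2 (k(p) = 8 - (p*p + 2) = 8 - (p**2 + 2) = 8 - (2 + p**2) = 8 + (-2 - p**2) = 6 - p**2)
(k(0)*(B(5, 5) - 1*(-3)))*(L(-1)/(-3) + 5/(-1)) = ((6 - 1*0**2)*(-12 - 1*(-3)))*(-1/(-3) + 5/(-1)) = ((6 - 1*0)*(-12 + 3))*(-1*(-1/3) + 5*(-1)) = ((6 + 0)*(-9))*(1/3 - 5) = (6*(-9))*(-14/3) = -54*(-14/3) = 252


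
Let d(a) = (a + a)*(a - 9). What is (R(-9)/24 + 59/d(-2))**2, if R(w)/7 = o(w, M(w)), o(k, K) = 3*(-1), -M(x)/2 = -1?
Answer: 1681/7744 ≈ 0.21707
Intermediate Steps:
M(x) = 2 (M(x) = -2*(-1) = 2)
o(k, K) = -3
R(w) = -21 (R(w) = 7*(-3) = -21)
d(a) = 2*a*(-9 + a) (d(a) = (2*a)*(-9 + a) = 2*a*(-9 + a))
(R(-9)/24 + 59/d(-2))**2 = (-21/24 + 59/((2*(-2)*(-9 - 2))))**2 = (-21*1/24 + 59/((2*(-2)*(-11))))**2 = (-7/8 + 59/44)**2 = (41/88)**2 = 1681/7744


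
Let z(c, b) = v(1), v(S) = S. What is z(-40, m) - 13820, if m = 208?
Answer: -13819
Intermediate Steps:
z(c, b) = 1
z(-40, m) - 13820 = 1 - 13820 = -13819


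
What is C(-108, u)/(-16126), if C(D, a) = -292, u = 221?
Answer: 146/8063 ≈ 0.018107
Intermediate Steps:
C(-108, u)/(-16126) = -292/(-16126) = -292*(-1/16126) = 146/8063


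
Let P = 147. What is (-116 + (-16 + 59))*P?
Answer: -10731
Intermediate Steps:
(-116 + (-16 + 59))*P = (-116 + (-16 + 59))*147 = (-116 + 43)*147 = -73*147 = -10731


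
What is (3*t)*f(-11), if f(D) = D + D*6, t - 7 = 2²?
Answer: -2541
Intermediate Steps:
t = 11 (t = 7 + 2² = 7 + 4 = 11)
f(D) = 7*D (f(D) = D + 6*D = 7*D)
(3*t)*f(-11) = (3*11)*(7*(-11)) = 33*(-77) = -2541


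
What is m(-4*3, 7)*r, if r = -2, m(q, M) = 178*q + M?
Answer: 4258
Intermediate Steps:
m(q, M) = M + 178*q
m(-4*3, 7)*r = (7 + 178*(-4*3))*(-2) = (7 + 178*(-12))*(-2) = (7 - 2136)*(-2) = -2129*(-2) = 4258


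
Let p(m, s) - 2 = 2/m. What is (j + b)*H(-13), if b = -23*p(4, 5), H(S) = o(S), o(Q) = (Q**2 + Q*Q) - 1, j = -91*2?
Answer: -161423/2 ≈ -80712.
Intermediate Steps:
j = -182
o(Q) = -1 + 2*Q**2 (o(Q) = (Q**2 + Q**2) - 1 = 2*Q**2 - 1 = -1 + 2*Q**2)
p(m, s) = 2 + 2/m
H(S) = -1 + 2*S**2
b = -115/2 (b = -23*(2 + 2/4) = -23*(2 + 2*(1/4)) = -23*(2 + 1/2) = -23*5/2 = -115/2 ≈ -57.500)
(j + b)*H(-13) = (-182 - 115/2)*(-1 + 2*(-13)**2) = -479*(-1 + 2*169)/2 = -479*(-1 + 338)/2 = -479/2*337 = -161423/2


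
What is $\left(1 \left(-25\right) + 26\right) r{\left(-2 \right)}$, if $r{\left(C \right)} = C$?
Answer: $-2$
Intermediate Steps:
$\left(1 \left(-25\right) + 26\right) r{\left(-2 \right)} = \left(1 \left(-25\right) + 26\right) \left(-2\right) = \left(-25 + 26\right) \left(-2\right) = 1 \left(-2\right) = -2$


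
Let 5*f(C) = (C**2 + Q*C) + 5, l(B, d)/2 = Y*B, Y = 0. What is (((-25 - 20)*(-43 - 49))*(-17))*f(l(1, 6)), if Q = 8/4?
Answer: -70380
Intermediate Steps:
Q = 2 (Q = 8*(1/4) = 2)
l(B, d) = 0 (l(B, d) = 2*(0*B) = 2*0 = 0)
f(C) = 1 + C**2/5 + 2*C/5 (f(C) = ((C**2 + 2*C) + 5)/5 = (5 + C**2 + 2*C)/5 = 1 + C**2/5 + 2*C/5)
(((-25 - 20)*(-43 - 49))*(-17))*f(l(1, 6)) = (((-25 - 20)*(-43 - 49))*(-17))*(1 + (1/5)*0**2 + (2/5)*0) = (-45*(-92)*(-17))*(1 + (1/5)*0 + 0) = (4140*(-17))*(1 + 0 + 0) = -70380*1 = -70380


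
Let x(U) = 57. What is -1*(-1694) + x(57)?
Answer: 1751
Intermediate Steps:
-1*(-1694) + x(57) = -1*(-1694) + 57 = 1694 + 57 = 1751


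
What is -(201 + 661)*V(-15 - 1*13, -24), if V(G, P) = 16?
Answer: -13792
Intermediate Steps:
-(201 + 661)*V(-15 - 1*13, -24) = -(201 + 661)*16 = -862*16 = -1*13792 = -13792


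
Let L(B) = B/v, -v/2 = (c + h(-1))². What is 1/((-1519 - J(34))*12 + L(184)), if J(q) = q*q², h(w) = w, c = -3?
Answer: -4/1959527 ≈ -2.0413e-6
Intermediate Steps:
v = -32 (v = -2*(-3 - 1)² = -2*(-4)² = -2*16 = -32)
J(q) = q³
L(B) = -B/32 (L(B) = B/(-32) = B*(-1/32) = -B/32)
1/((-1519 - J(34))*12 + L(184)) = 1/((-1519 - 1*34³)*12 - 1/32*184) = 1/((-1519 - 1*39304)*12 - 23/4) = 1/((-1519 - 39304)*12 - 23/4) = 1/(-40823*12 - 23/4) = 1/(-489876 - 23/4) = 1/(-1959527/4) = -4/1959527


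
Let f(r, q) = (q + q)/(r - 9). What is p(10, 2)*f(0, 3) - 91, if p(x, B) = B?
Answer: -277/3 ≈ -92.333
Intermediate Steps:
f(r, q) = 2*q/(-9 + r) (f(r, q) = (2*q)/(-9 + r) = 2*q/(-9 + r))
p(10, 2)*f(0, 3) - 91 = 2*(2*3/(-9 + 0)) - 91 = 2*(2*3/(-9)) - 91 = 2*(2*3*(-⅑)) - 91 = 2*(-⅔) - 91 = -4/3 - 91 = -277/3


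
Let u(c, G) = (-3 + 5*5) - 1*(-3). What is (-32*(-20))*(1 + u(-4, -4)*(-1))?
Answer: -15360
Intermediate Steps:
u(c, G) = 25 (u(c, G) = (-3 + 25) + 3 = 22 + 3 = 25)
(-32*(-20))*(1 + u(-4, -4)*(-1)) = (-32*(-20))*(1 + 25*(-1)) = 640*(1 - 25) = 640*(-24) = -15360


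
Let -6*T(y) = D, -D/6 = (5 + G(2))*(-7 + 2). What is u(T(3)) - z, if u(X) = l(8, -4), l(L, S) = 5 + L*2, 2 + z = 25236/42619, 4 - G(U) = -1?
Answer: 955001/42619 ≈ 22.408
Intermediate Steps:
G(U) = 5 (G(U) = 4 - 1*(-1) = 4 + 1 = 5)
D = 300 (D = -6*(5 + 5)*(-7 + 2) = -60*(-5) = -6*(-50) = 300)
z = -60002/42619 (z = -2 + 25236/42619 = -60002/42619 ≈ -1.4079)
T(y) = -50 (T(y) = -1/6*300 = -50)
l(L, S) = 5 + 2*L
u(X) = 21 (u(X) = 5 + 2*8 = 5 + 16 = 21)
u(T(3)) - z = 21 - 1*(-60002/42619) = 21 + 60002/42619 = 955001/42619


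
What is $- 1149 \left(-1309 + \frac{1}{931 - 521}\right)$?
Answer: $\frac{616655661}{410} \approx 1.504 \cdot 10^{6}$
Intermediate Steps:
$- 1149 \left(-1309 + \frac{1}{931 - 521}\right) = - 1149 \left(-1309 + \frac{1}{410}\right) = \left(-1149\right) \left(- \frac{536689}{410}\right) = \frac{616655661}{410}$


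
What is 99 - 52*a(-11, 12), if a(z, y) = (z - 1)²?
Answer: -7389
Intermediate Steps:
a(z, y) = (-1 + z)²
99 - 52*a(-11, 12) = 99 - 52*(-1 - 11)² = 99 - 52*(-12)² = 99 - 52*144 = 99 - 7488 = -7389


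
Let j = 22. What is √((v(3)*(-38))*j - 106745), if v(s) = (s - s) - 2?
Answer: I*√105073 ≈ 324.15*I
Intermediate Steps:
v(s) = -2 (v(s) = 0 - 2 = -2)
√((v(3)*(-38))*j - 106745) = √(-2*(-38)*22 - 106745) = √(76*22 - 106745) = √(1672 - 106745) = √(-105073) = I*√105073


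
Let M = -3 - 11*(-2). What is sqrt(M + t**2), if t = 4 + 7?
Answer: 2*sqrt(35) ≈ 11.832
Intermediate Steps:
t = 11
M = 19 (M = -3 + 22 = 19)
sqrt(M + t**2) = sqrt(19 + 11**2) = sqrt(19 + 121) = sqrt(140) = 2*sqrt(35)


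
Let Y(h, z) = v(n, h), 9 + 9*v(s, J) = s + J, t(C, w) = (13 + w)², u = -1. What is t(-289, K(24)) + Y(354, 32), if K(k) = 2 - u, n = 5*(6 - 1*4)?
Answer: 2659/9 ≈ 295.44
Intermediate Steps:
n = 10 (n = 5*(6 - 4) = 5*2 = 10)
K(k) = 3 (K(k) = 2 - 1*(-1) = 2 + 1 = 3)
v(s, J) = -1 + J/9 + s/9 (v(s, J) = -1 + (s + J)/9 = -1 + (J + s)/9 = -1 + (J/9 + s/9) = -1 + J/9 + s/9)
Y(h, z) = ⅑ + h/9 (Y(h, z) = -1 + h/9 + (⅑)*10 = -1 + h/9 + 10/9 = ⅑ + h/9)
t(-289, K(24)) + Y(354, 32) = (13 + 3)² + (⅑ + (⅑)*354) = 16² + (⅑ + 118/3) = 256 + 355/9 = 2659/9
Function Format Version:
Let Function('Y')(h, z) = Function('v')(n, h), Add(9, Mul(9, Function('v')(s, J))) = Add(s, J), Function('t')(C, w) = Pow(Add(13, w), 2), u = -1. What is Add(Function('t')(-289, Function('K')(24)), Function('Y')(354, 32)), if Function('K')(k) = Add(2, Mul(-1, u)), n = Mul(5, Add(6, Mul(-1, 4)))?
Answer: Rational(2659, 9) ≈ 295.44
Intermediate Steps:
n = 10 (n = Mul(5, Add(6, -4)) = Mul(5, 2) = 10)
Function('K')(k) = 3 (Function('K')(k) = Add(2, Mul(-1, -1)) = Add(2, 1) = 3)
Function('v')(s, J) = Add(-1, Mul(Rational(1, 9), J), Mul(Rational(1, 9), s)) (Function('v')(s, J) = Add(-1, Mul(Rational(1, 9), Add(s, J))) = Add(-1, Mul(Rational(1, 9), Add(J, s))) = Add(-1, Add(Mul(Rational(1, 9), J), Mul(Rational(1, 9), s))) = Add(-1, Mul(Rational(1, 9), J), Mul(Rational(1, 9), s)))
Function('Y')(h, z) = Add(Rational(1, 9), Mul(Rational(1, 9), h)) (Function('Y')(h, z) = Add(-1, Mul(Rational(1, 9), h), Mul(Rational(1, 9), 10)) = Add(-1, Mul(Rational(1, 9), h), Rational(10, 9)) = Add(Rational(1, 9), Mul(Rational(1, 9), h)))
Add(Function('t')(-289, Function('K')(24)), Function('Y')(354, 32)) = Add(Pow(Add(13, 3), 2), Add(Rational(1, 9), Mul(Rational(1, 9), 354))) = Add(Pow(16, 2), Add(Rational(1, 9), Rational(118, 3))) = Add(256, Rational(355, 9)) = Rational(2659, 9)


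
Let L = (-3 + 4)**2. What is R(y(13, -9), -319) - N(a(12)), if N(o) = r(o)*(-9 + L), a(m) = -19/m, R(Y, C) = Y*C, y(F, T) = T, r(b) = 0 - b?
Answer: 8651/3 ≈ 2883.7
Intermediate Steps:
r(b) = -b
L = 1 (L = 1**2 = 1)
R(Y, C) = C*Y
N(o) = 8*o (N(o) = (-o)*(-9 + 1) = -o*(-8) = 8*o)
R(y(13, -9), -319) - N(a(12)) = -319*(-9) - 8*(-19/12) = 2871 - 8*(-19*1/12) = 2871 - 8*(-19)/12 = 2871 - 1*(-38/3) = 2871 + 38/3 = 8651/3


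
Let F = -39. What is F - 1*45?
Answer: -84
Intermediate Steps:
F - 1*45 = -39 - 1*45 = -39 - 45 = -84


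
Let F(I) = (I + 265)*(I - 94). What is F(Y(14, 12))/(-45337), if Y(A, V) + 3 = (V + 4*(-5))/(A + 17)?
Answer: 24463710/43568857 ≈ 0.56149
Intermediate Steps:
Y(A, V) = -3 + (-20 + V)/(17 + A) (Y(A, V) = -3 + (V + 4*(-5))/(A + 17) = -3 + (V - 20)/(17 + A) = -3 + (-20 + V)/(17 + A))
F(I) = (-94 + I)*(265 + I) (F(I) = (265 + I)*(-94 + I) = (-94 + I)*(265 + I))
F(Y(14, 12))/(-45337) = (-24910 + ((-71 + 12 - 3*14)/(17 + 14))**2 + 171*((-71 + 12 - 3*14)/(17 + 14)))/(-45337) = (-24910 + ((-71 + 12 - 42)/31)**2 + 171*((-71 + 12 - 42)/31))*(-1/45337) = (-24910 + ((1/31)*(-101))**2 + 171*((1/31)*(-101)))*(-1/45337) = (-24910 + (-101/31)**2 + 171*(-101/31))*(-1/45337) = (-24910 + 10201/961 - 17271/31)*(-1/45337) = -24463710/961*(-1/45337) = 24463710/43568857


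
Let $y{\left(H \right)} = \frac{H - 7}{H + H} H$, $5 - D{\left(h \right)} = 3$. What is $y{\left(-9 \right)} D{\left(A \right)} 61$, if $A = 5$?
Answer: $-976$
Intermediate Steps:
$D{\left(h \right)} = 2$ ($D{\left(h \right)} = 5 - 3 = 2$)
$y{\left(H \right)} = - \frac{7}{2} + \frac{H}{2}$ ($y{\left(H \right)} = \frac{-7 + H}{2 H} H = - \frac{7}{2} + \frac{H}{2}$)
$y{\left(-9 \right)} D{\left(A \right)} 61 = \left(- \frac{7}{2} + \frac{1}{2} \left(-9\right)\right) 2 \cdot 61 = \left(- \frac{7}{2} - \frac{9}{2}\right) 2 \cdot 61 = \left(-8\right) 2 \cdot 61 = \left(-16\right) 61 = -976$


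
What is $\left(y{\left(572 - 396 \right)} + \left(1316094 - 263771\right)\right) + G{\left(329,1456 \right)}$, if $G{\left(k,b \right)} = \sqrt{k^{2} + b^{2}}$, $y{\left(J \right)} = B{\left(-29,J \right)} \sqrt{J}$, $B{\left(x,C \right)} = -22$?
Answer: $1052323 - 88 \sqrt{11} + 7 \sqrt{45473} \approx 1.0535 \cdot 10^{6}$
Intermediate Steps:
$y{\left(J \right)} = - 22 \sqrt{J}$
$G{\left(k,b \right)} = \sqrt{b^{2} + k^{2}}$
$\left(y{\left(572 - 396 \right)} + \left(1316094 - 263771\right)\right) + G{\left(329,1456 \right)} = \left(- 22 \sqrt{572 - 396} + \left(1316094 - 263771\right)\right) + \sqrt{1456^{2} + 329^{2}} = \left(- 22 \sqrt{572 - 396} + \left(1316094 - 263771\right)\right) + \sqrt{2119936 + 108241} = \left(- 22 \sqrt{176} + 1052323\right) + \sqrt{2228177} = \left(- 22 \cdot 4 \sqrt{11} + 1052323\right) + 7 \sqrt{45473} = \left(- 88 \sqrt{11} + 1052323\right) + 7 \sqrt{45473} = \left(1052323 - 88 \sqrt{11}\right) + 7 \sqrt{45473} = 1052323 - 88 \sqrt{11} + 7 \sqrt{45473}$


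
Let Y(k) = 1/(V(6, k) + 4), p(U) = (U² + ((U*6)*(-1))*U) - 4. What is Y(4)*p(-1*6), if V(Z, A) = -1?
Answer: -184/3 ≈ -61.333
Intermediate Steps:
p(U) = -4 - 5*U² (p(U) = (U² + ((6*U)*(-1))*U) - 4 = (U² + (-6*U)*U) - 4 = (U² - 6*U²) - 4 = -5*U² - 4 = -4 - 5*U²)
Y(k) = ⅓ (Y(k) = 1/(-1 + 4) = 1/3 = ⅓)
Y(4)*p(-1*6) = (-4 - 5*(-1*6)²)/3 = (-4 - 5*(-6)²)/3 = (-4 - 5*36)/3 = (-4 - 180)/3 = (⅓)*(-184) = -184/3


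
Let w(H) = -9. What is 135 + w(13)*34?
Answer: -171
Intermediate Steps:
135 + w(13)*34 = 135 - 9*34 = 135 - 306 = -171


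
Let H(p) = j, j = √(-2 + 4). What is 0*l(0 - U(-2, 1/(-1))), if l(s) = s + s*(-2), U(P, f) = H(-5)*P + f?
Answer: 0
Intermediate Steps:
j = √2 ≈ 1.4142
H(p) = √2
U(P, f) = f + P*√2 (U(P, f) = √2*P + f = P*√2 + f = f + P*√2)
l(s) = -s (l(s) = s - 2*s = -s)
0*l(0 - U(-2, 1/(-1))) = 0*(-(0 - (1/(-1) - 2*√2))) = 0*(-(0 - (-1 - 2*√2))) = 0*(-(0 + (1 + 2*√2))) = 0*(-(1 + 2*√2)) = 0*(-1 - 2*√2) = 0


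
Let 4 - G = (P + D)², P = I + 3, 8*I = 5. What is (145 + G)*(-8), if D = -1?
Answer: -9095/8 ≈ -1136.9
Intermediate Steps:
I = 5/8 (I = (⅛)*5 = 5/8 ≈ 0.62500)
P = 29/8 (P = 5/8 + 3 = 29/8 ≈ 3.6250)
G = -185/64 (G = 4 - (29/8 - 1)² = 4 - (21/8)² = 4 - 1*441/64 = 4 - 441/64 = -185/64 ≈ -2.8906)
(145 + G)*(-8) = (145 - 185/64)*(-8) = (9095/64)*(-8) = -9095/8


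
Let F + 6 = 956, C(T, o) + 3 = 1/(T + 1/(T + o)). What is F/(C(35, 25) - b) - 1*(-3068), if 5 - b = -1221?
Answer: 7919791742/2582069 ≈ 3067.2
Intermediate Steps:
b = 1226 (b = 5 - 1*(-1221) = 5 + 1221 = 1226)
C(T, o) = -3 + 1/(T + 1/(T + o))
F = 950 (F = -6 + 956 = 950)
F/(C(35, 25) - b) - 1*(-3068) = 950/((-3 + 35 + 25 - 3*35**2 - 3*35*25)/(1 + 35**2 + 35*25) - 1*1226) - 1*(-3068) = 950/((-3 + 35 + 25 - 3*1225 - 2625)/(1 + 1225 + 875) - 1226) + 3068 = 950/((-3 + 35 + 25 - 3675 - 2625)/2101 - 1226) + 3068 = 950/((1/2101)*(-6243) - 1226) + 3068 = 950/(-6243/2101 - 1226) + 3068 = 950/(-2582069/2101) + 3068 = 950*(-2101/2582069) + 3068 = -1995950/2582069 + 3068 = 7919791742/2582069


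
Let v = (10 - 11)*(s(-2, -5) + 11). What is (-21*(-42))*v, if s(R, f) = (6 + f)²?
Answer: -10584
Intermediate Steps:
v = -12 (v = (10 - 11)*((6 - 5)² + 11) = -(1² + 11) = -(1 + 11) = -1*12 = -12)
(-21*(-42))*v = -21*(-42)*(-12) = 882*(-12) = -10584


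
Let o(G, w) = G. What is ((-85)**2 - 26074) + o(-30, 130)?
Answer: -18879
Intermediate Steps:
((-85)**2 - 26074) + o(-30, 130) = ((-85)**2 - 26074) - 30 = (7225 - 26074) - 30 = -18849 - 30 = -18879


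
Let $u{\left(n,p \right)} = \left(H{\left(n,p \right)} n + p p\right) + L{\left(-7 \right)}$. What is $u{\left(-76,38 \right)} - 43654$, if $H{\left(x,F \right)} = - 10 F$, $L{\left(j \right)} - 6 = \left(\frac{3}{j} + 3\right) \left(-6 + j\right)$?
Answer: $- \frac{93502}{7} \approx -13357.0$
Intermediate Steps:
$L{\left(j \right)} = 6 + \left(-6 + j\right) \left(3 + \frac{3}{j}\right)$ ($L{\left(j \right)} = 6 + \left(\frac{3}{j} + 3\right) \left(-6 + j\right) = 6 + \left(3 + \frac{3}{j}\right) \left(-6 + j\right) = 6 + \left(-6 + j\right) \left(3 + \frac{3}{j}\right)$)
$u{\left(n,p \right)} = - \frac{192}{7} + p^{2} - 10 n p$ ($u{\left(n,p \right)} = \left(- 10 p n + p p\right) - \left(30 - \frac{18}{7}\right) = \left(- 10 n p + p^{2}\right) - \frac{192}{7} = \left(p^{2} - 10 n p\right) - \frac{192}{7} = - \frac{192}{7} + p^{2} - 10 n p$)
$u{\left(-76,38 \right)} - 43654 = \left(- \frac{192}{7} + 38^{2} - \left(-760\right) 38\right) - 43654 = \left(- \frac{192}{7} + 1444 + 28880\right) - 43654 = \frac{212076}{7} - 43654 = - \frac{93502}{7}$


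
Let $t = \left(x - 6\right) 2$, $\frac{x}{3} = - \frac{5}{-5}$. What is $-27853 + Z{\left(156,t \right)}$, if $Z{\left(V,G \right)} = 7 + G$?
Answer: $-27852$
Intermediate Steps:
$x = 3$ ($x = 3 \left(- \frac{5}{-5}\right) = 3 \left(\left(-5\right) \left(- \frac{1}{5}\right)\right) = 3 \cdot 1 = 3$)
$t = -6$ ($t = \left(3 - 6\right) 2 = \left(-3\right) 2 = -6$)
$-27853 + Z{\left(156,t \right)} = -27853 + \left(7 - 6\right) = -27853 + 1 = -27852$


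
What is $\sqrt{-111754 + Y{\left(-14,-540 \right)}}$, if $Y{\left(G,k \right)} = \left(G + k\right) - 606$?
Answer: $9 i \sqrt{1394} \approx 336.03 i$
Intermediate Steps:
$Y{\left(G,k \right)} = -606 + G + k$
$\sqrt{-111754 + Y{\left(-14,-540 \right)}} = \sqrt{-111754 - 1160} = \sqrt{-112914} = 9 i \sqrt{1394}$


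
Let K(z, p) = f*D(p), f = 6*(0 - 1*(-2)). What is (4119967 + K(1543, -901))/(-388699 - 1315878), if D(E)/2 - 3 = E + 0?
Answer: -4098415/1704577 ≈ -2.4044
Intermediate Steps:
D(E) = 6 + 2*E (D(E) = 6 + 2*(E + 0) = 6 + 2*E)
f = 12 (f = 6*(0 + 2) = 6*2 = 12)
K(z, p) = 72 + 24*p (K(z, p) = 12*(6 + 2*p) = 72 + 24*p)
(4119967 + K(1543, -901))/(-388699 - 1315878) = (4119967 + (72 + 24*(-901)))/(-388699 - 1315878) = (4119967 + (72 - 21624))/(-1704577) = (4119967 - 21552)*(-1/1704577) = 4098415*(-1/1704577) = -4098415/1704577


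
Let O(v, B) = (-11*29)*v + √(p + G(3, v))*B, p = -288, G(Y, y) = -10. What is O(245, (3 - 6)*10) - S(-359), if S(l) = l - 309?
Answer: -77487 - 30*I*√298 ≈ -77487.0 - 517.88*I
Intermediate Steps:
S(l) = -309 + l
O(v, B) = -319*v + I*B*√298 (O(v, B) = (-11*29)*v + √(-288 - 10)*B = -319*v + √(-298)*B = -319*v + (I*√298)*B = -319*v + I*B*√298)
O(245, (3 - 6)*10) - S(-359) = (-319*245 + I*((3 - 6)*10)*√298) - (-309 - 359) = (-78155 + I*(-3*10)*√298) - 1*(-668) = (-78155 + I*(-30)*√298) + 668 = (-78155 - 30*I*√298) + 668 = -77487 - 30*I*√298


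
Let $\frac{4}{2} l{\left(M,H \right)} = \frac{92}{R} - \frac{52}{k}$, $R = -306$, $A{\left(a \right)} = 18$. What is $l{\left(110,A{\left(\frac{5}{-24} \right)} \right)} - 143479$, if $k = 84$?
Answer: $- \frac{307333003}{2142} \approx -1.4348 \cdot 10^{5}$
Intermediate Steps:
$l{\left(M,H \right)} = - \frac{985}{2142}$ ($l{\left(M,H \right)} = \frac{\frac{92}{-306} - \frac{52}{84}}{2} = \frac{92 \left(- \frac{1}{306}\right) - \frac{13}{21}}{2} = \frac{- \frac{46}{153} - \frac{13}{21}}{2} = \frac{1}{2} \left(- \frac{985}{1071}\right) = - \frac{985}{2142}$)
$l{\left(110,A{\left(\frac{5}{-24} \right)} \right)} - 143479 = - \frac{985}{2142} - 143479 = - \frac{307333003}{2142}$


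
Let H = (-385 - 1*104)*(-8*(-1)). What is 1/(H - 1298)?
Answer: -1/5210 ≈ -0.00019194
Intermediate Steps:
H = -3912 (H = (-385 - 104)*8 = -489*8 = -3912)
1/(H - 1298) = 1/(-3912 - 1298) = 1/(-5210) = -1/5210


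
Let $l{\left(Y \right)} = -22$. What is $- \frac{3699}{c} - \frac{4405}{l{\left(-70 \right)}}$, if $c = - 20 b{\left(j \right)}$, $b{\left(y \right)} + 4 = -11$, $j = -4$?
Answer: $\frac{206687}{1100} \approx 187.9$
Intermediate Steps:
$b{\left(y \right)} = -15$ ($b{\left(y \right)} = -4 - 11 = -15$)
$c = 300$ ($c = \left(-20\right) \left(-15\right) = 300$)
$- \frac{3699}{c} - \frac{4405}{l{\left(-70 \right)}} = - \frac{3699}{300} - \frac{4405}{-22} = \left(-3699\right) \frac{1}{300} - - \frac{4405}{22} = - \frac{1233}{100} + \frac{4405}{22} = \frac{206687}{1100}$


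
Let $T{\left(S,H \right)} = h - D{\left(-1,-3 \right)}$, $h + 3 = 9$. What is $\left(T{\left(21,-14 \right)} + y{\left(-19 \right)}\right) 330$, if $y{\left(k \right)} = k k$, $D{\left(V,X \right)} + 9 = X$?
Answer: $125070$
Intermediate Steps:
$h = 6$ ($h = -3 + 9 = 6$)
$D{\left(V,X \right)} = -9 + X$
$T{\left(S,H \right)} = 18$ ($T{\left(S,H \right)} = 6 - \left(-9 - 3\right) = 6 - -12 = 6 + 12 = 18$)
$y{\left(k \right)} = k^{2}$
$\left(T{\left(21,-14 \right)} + y{\left(-19 \right)}\right) 330 = \left(18 + \left(-19\right)^{2}\right) 330 = \left(18 + 361\right) 330 = 379 \cdot 330 = 125070$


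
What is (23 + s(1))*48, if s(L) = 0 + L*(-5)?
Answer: 864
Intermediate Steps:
s(L) = -5*L (s(L) = 0 - 5*L = -5*L)
(23 + s(1))*48 = (23 - 5*1)*48 = (23 - 5)*48 = 18*48 = 864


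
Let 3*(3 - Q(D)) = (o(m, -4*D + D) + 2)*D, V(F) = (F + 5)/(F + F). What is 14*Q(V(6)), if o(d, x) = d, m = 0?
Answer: 301/9 ≈ 33.444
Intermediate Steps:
V(F) = (5 + F)/(2*F) (V(F) = (5 + F)/((2*F)) = (5 + F)*(1/(2*F)) = (5 + F)/(2*F))
Q(D) = 3 - 2*D/3 (Q(D) = 3 - (0 + 2)*D/3 = 3 - 2*D/3)
14*Q(V(6)) = 14*(3 - (5 + 6)/(3*6)) = 14*(3 - 11/(3*6)) = 14*(3 - ⅔*11/12) = 14*(3 - 11/18) = 14*(43/18) = 301/9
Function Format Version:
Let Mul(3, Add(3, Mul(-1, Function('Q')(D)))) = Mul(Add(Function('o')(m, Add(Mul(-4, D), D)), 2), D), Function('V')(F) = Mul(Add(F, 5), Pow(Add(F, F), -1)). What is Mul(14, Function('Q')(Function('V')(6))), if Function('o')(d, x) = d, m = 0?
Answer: Rational(301, 9) ≈ 33.444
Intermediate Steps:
Function('V')(F) = Mul(Rational(1, 2), Pow(F, -1), Add(5, F)) (Function('V')(F) = Mul(Add(5, F), Pow(Mul(2, F), -1)) = Mul(Add(5, F), Mul(Rational(1, 2), Pow(F, -1))) = Mul(Rational(1, 2), Pow(F, -1), Add(5, F)))
Function('Q')(D) = Add(3, Mul(Rational(-2, 3), D)) (Function('Q')(D) = Add(3, Mul(Rational(-1, 3), Mul(Add(0, 2), D))) = Add(3, Mul(Rational(-1, 3), Mul(2, D))) = Add(3, Mul(Rational(-2, 3), D)))
Mul(14, Function('Q')(Function('V')(6))) = Mul(14, Add(3, Mul(Rational(-2, 3), Mul(Rational(1, 2), Pow(6, -1), Add(5, 6))))) = Mul(14, Add(3, Mul(Rational(-2, 3), Mul(Rational(1, 2), Rational(1, 6), 11)))) = Mul(14, Add(3, Mul(Rational(-2, 3), Rational(11, 12)))) = Mul(14, Add(3, Rational(-11, 18))) = Mul(14, Rational(43, 18)) = Rational(301, 9)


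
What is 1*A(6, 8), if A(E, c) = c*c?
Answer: 64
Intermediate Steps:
A(E, c) = c²
1*A(6, 8) = 1*8² = 1*64 = 64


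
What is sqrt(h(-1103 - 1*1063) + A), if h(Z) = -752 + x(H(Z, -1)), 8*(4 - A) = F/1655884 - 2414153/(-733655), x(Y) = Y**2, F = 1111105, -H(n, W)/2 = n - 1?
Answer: sqrt(110882773903954362113975916846530)/2429695152040 ≈ 4333.9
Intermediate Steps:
H(n, W) = 2 - 2*n (H(n, W) = -2*(n - 1) = -2*(-1 + n) = 2 - 2*n)
A = 34062397367613/9718780608160 (A = 4 - (1111105/1655884 - 2414153/(-733655))/8 = 4 - (1111105*(1/1655884) - 2414153*(-1/733655))/8 = 4 - (1111105/1655884 + 2414153/733655)/8 = 4 - 1/8*4812725065027/1214847576020 = 4 - 4812725065027/9718780608160 = 34062397367613/9718780608160 ≈ 3.5048)
h(Z) = -752 + (2 - 2*Z)**2
sqrt(h(-1103 - 1*1063) + A) = sqrt((-752 + 4*(-1 + (-1103 - 1*1063))**2) + 34062397367613/9718780608160) = sqrt((-752 + 4*(-1 + (-1103 - 1063))**2) + 34062397367613/9718780608160) = sqrt((-752 + 4*(-1 - 2166)**2) + 34062397367613/9718780608160) = sqrt((-752 + 4*(-2167)**2) + 34062397367613/9718780608160) = sqrt((-752 + 4*4695889) + 34062397367613/9718780608160) = sqrt((-752 + 18783556) + 34062397367613/9718780608160) = sqrt(18782804 + 34062397367613/9718780608160) = sqrt(182545985344467448253/9718780608160) = sqrt(110882773903954362113975916846530)/2429695152040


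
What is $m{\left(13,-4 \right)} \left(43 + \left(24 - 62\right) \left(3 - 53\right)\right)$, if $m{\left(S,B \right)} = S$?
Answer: $25259$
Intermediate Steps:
$m{\left(13,-4 \right)} \left(43 + \left(24 - 62\right) \left(3 - 53\right)\right) = 13 \left(43 + \left(24 - 62\right) \left(3 - 53\right)\right) = 13 \left(43 - -1900\right) = 13 \left(43 + 1900\right) = 13 \cdot 1943 = 25259$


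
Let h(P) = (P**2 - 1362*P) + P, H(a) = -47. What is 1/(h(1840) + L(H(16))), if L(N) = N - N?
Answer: 1/881360 ≈ 1.1346e-6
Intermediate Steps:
h(P) = P**2 - 1361*P
L(N) = 0
1/(h(1840) + L(H(16))) = 1/(1840*(-1361 + 1840) + 0) = 1/(1840*479 + 0) = 1/(881360 + 0) = 1/881360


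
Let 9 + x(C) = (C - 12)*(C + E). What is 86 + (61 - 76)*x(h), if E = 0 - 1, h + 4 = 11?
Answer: 671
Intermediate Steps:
h = 7 (h = -4 + 11 = 7)
E = -1
x(C) = -9 + (-1 + C)*(-12 + C) (x(C) = -9 + (C - 12)*(C - 1) = -9 + (-12 + C)*(-1 + C) = -9 + (-1 + C)*(-12 + C))
86 + (61 - 76)*x(h) = 86 + (61 - 76)*(3 + 7² - 13*7) = 86 - 15*(3 + 49 - 91) = 86 - 15*(-39) = 86 + 585 = 671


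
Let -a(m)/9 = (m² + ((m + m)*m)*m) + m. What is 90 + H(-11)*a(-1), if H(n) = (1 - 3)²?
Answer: 162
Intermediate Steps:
H(n) = 4 (H(n) = (-2)² = 4)
a(m) = -18*m³ - 9*m - 9*m² (a(m) = -9*((m² + ((m + m)*m)*m) + m) = -9*((m² + ((2*m)*m)*m) + m) = -9*((m² + (2*m²)*m) + m) = -9*((m² + 2*m³) + m) = -9*(m + m² + 2*m³) = -18*m³ - 9*m - 9*m²)
90 + H(-11)*a(-1) = 90 + 4*(-9*(-1)*(1 - 1 + 2*(-1)²)) = 90 + 4*(-9*(-1)*(1 - 1 + 2*1)) = 90 + 4*(-9*(-1)*(1 - 1 + 2)) = 90 + 4*(-9*(-1)*2) = 90 + 4*18 = 90 + 72 = 162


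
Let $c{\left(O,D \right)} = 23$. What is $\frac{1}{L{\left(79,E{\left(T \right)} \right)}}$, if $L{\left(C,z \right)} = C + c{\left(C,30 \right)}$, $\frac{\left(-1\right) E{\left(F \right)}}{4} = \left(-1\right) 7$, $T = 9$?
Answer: $\frac{1}{102} \approx 0.0098039$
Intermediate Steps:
$E{\left(F \right)} = 28$ ($E{\left(F \right)} = - 4 \left(\left(-1\right) 7\right) = \left(-4\right) \left(-7\right) = 28$)
$L{\left(C,z \right)} = 23 + C$ ($L{\left(C,z \right)} = C + 23 = 23 + C$)
$\frac{1}{L{\left(79,E{\left(T \right)} \right)}} = \frac{1}{23 + 79} = \frac{1}{102}$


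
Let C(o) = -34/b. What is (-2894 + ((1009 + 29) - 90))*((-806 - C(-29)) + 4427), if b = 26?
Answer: -91637140/13 ≈ -7.0490e+6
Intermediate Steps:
C(o) = -17/13 (C(o) = -34/26 = -34*1/26 = -17/13)
(-2894 + ((1009 + 29) - 90))*((-806 - C(-29)) + 4427) = (-2894 + ((1009 + 29) - 90))*((-806 - 1*(-17/13)) + 4427) = (-2894 + (1038 - 90))*((-806 + 17/13) + 4427) = (-2894 + 948)*(-10461/13 + 4427) = -1946*47090/13 = -91637140/13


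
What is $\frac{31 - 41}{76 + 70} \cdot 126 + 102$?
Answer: $\frac{6816}{73} \approx 93.37$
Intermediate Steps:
$\frac{31 - 41}{76 + 70} \cdot 126 + 102 = - \frac{10}{146} \cdot 126 + 102 = \left(-10\right) \frac{1}{146} \cdot 126 + 102 = \left(- \frac{5}{73}\right) 126 + 102 = - \frac{630}{73} + 102 = \frac{6816}{73}$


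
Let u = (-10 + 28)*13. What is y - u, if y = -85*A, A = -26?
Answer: 1976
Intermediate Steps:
y = 2210 (y = -85*(-26) = 2210)
u = 234 (u = 18*13 = 234)
y - u = 2210 - 1*234 = 2210 - 234 = 1976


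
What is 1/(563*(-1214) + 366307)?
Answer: -1/317175 ≈ -3.1528e-6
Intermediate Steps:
1/(563*(-1214) + 366307) = 1/(-683482 + 366307) = 1/(-317175) = -1/317175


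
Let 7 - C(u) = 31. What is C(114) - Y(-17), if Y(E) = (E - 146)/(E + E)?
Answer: -979/34 ≈ -28.794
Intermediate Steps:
C(u) = -24 (C(u) = 7 - 1*31 = 7 - 31 = -24)
Y(E) = (-146 + E)/(2*E) (Y(E) = (-146 + E)/((2*E)) = (-146 + E)*(1/(2*E)) = (-146 + E)/(2*E))
C(114) - Y(-17) = -24 - (-146 - 17)/(2*(-17)) = -24 - (-1)*(-163)/(2*17) = -24 - 1*163/34 = -24 - 163/34 = -979/34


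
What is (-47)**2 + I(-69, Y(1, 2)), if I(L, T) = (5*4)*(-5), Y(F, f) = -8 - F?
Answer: 2109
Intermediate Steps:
I(L, T) = -100 (I(L, T) = 20*(-5) = -100)
(-47)**2 + I(-69, Y(1, 2)) = (-47)**2 - 100 = 2209 - 100 = 2109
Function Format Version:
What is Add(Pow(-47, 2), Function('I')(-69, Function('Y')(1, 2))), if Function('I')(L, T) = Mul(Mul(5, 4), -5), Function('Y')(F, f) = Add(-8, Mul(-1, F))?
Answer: 2109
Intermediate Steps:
Function('I')(L, T) = -100 (Function('I')(L, T) = Mul(20, -5) = -100)
Add(Pow(-47, 2), Function('I')(-69, Function('Y')(1, 2))) = Add(Pow(-47, 2), -100) = Add(2209, -100) = 2109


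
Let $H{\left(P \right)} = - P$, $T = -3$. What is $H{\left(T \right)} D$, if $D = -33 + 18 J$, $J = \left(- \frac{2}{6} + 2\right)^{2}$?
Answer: $51$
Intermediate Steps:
$J = \frac{25}{9}$ ($J = \left(\left(-2\right) \frac{1}{6} + 2\right)^{2} = \left(- \frac{1}{3} + 2\right)^{2} = \left(\frac{5}{3}\right)^{2} = \frac{25}{9} \approx 2.7778$)
$D = 17$ ($D = -33 + 18 \cdot \frac{25}{9} = -33 + 50 = 17$)
$H{\left(T \right)} D = \left(-1\right) \left(-3\right) 17 = 3 \cdot 17 = 51$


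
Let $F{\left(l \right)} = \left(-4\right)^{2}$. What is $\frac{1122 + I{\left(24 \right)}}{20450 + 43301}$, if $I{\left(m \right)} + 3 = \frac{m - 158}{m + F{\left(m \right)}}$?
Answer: $\frac{22313}{1275020} \approx 0.0175$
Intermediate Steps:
$F{\left(l \right)} = 16$
$I{\left(m \right)} = -3 + \frac{-158 + m}{16 + m}$ ($I{\left(m \right)} = -3 + \frac{m - 158}{m + 16} = -3 + \frac{-158 + m}{16 + m}$)
$\frac{1122 + I{\left(24 \right)}}{20450 + 43301} = \frac{1122 + \frac{2 \left(-103 - 24\right)}{16 + 24}}{20450 + 43301} = \frac{1122 + \frac{2 \left(-103 - 24\right)}{40}}{63751} = \left(1122 + 2 \cdot \frac{1}{40} \left(-127\right)\right) \frac{1}{63751} = \left(1122 - \frac{127}{20}\right) \frac{1}{63751} = \frac{22313}{20} \cdot \frac{1}{63751} = \frac{22313}{1275020}$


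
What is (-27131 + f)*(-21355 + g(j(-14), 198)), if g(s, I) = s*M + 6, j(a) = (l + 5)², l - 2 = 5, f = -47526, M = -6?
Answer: 1658355941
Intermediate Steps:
l = 7 (l = 2 + 5 = 7)
j(a) = 144 (j(a) = (7 + 5)² = 12² = 144)
g(s, I) = 6 - 6*s (g(s, I) = s*(-6) + 6 = -6*s + 6 = 6 - 6*s)
(-27131 + f)*(-21355 + g(j(-14), 198)) = (-27131 - 47526)*(-21355 + (6 - 6*144)) = -74657*(-21355 + (6 - 864)) = -74657*(-21355 - 858) = -74657*(-22213) = 1658355941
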